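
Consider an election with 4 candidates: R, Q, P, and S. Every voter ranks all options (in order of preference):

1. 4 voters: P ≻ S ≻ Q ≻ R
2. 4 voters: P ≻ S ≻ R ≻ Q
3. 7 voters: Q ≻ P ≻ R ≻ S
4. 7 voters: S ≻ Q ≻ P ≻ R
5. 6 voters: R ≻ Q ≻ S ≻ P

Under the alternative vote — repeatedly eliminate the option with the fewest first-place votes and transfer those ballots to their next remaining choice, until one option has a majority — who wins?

Q

Round 1: R 6, Q 7, P 8, S 7. Eliminate R.
Round 2: Q 13, P 8, S 7. Eliminate S.
Round 3: Q 20, P 8. Q has a majority.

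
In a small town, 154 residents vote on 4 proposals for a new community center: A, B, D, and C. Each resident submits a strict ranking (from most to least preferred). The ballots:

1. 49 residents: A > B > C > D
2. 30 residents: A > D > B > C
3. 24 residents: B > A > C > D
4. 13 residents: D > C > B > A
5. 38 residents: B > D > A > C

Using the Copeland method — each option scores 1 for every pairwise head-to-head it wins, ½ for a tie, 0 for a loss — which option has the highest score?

A

A: beats B, D, and C → score 3.
B: beats D and C; loses to A → score 2.
D: beats C; loses to A and B → score 1.
C: loses to A, B, and D → score 0.
A has the best pairwise record.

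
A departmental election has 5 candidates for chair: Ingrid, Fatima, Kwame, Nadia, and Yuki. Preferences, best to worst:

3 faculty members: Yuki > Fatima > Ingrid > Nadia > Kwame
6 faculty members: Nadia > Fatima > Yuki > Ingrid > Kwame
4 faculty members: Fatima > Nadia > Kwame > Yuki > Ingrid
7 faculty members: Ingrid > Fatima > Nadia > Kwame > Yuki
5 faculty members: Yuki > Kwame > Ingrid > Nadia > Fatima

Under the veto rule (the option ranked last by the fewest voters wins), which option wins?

Nadia

Last-place votes: Ingrid 4, Fatima 5, Kwame 9, Nadia 0, Yuki 7.
Nadia is ranked last by the fewest voters, so Nadia wins.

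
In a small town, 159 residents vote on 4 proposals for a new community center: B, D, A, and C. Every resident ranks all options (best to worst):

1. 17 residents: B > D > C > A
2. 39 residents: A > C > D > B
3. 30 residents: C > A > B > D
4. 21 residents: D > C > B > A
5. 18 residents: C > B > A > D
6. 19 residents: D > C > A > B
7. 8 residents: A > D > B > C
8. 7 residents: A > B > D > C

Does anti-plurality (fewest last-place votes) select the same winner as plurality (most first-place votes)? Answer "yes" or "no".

Anti-plurality — last-place votes: B 58, D 48, A 38, C 15. Winner: C.
Plurality — first-place votes: B 17, D 40, A 54, C 48. Winner: A.
The two methods disagree.

no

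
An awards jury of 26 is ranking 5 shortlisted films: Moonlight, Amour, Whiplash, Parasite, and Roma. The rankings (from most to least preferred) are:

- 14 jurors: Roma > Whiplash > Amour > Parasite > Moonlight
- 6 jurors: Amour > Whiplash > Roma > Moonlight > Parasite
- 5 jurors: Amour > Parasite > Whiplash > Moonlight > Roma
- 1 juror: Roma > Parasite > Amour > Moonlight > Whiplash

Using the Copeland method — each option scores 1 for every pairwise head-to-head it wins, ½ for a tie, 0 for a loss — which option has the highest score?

Moonlight: loses to Amour, Whiplash, Parasite, and Roma → score 0.
Amour: beats Moonlight and Parasite; loses to Whiplash and Roma → score 2.
Whiplash: beats Moonlight, Amour, and Parasite; loses to Roma → score 3.
Parasite: beats Moonlight; loses to Amour, Whiplash, and Roma → score 1.
Roma: beats Moonlight, Amour, Whiplash, and Parasite → score 4.
Roma has the best pairwise record.

Roma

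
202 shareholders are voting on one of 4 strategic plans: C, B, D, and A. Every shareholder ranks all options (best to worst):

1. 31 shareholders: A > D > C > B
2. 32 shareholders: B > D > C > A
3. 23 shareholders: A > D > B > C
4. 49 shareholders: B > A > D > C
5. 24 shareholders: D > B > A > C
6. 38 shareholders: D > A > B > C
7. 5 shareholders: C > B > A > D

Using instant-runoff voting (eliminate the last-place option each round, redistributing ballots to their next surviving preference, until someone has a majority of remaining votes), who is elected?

D

Round 1: C 5, B 81, D 62, A 54. Eliminate C.
Round 2: B 86, D 62, A 54. Eliminate A.
Round 3: B 86, D 116. D has a majority.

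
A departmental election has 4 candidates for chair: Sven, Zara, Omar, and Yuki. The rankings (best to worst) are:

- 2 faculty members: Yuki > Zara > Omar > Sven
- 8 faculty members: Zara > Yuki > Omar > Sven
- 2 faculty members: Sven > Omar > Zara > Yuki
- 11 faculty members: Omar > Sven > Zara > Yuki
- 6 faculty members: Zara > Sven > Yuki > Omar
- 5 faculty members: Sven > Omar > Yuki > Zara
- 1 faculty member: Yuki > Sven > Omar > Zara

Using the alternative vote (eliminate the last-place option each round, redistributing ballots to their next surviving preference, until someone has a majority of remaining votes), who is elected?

Omar

Round 1: Sven 7, Zara 14, Omar 11, Yuki 3. Eliminate Yuki.
Round 2: Sven 8, Zara 16, Omar 11. Eliminate Sven.
Round 3: Zara 16, Omar 19. Omar has a majority.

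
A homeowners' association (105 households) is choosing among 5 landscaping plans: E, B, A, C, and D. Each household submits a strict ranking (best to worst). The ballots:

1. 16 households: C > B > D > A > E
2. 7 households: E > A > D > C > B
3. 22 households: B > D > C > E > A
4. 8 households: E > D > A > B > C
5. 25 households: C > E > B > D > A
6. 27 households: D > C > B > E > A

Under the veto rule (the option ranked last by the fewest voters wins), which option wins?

Last-place votes: E 16, B 7, A 74, C 8, D 0.
D is ranked last by the fewest voters, so D wins.

D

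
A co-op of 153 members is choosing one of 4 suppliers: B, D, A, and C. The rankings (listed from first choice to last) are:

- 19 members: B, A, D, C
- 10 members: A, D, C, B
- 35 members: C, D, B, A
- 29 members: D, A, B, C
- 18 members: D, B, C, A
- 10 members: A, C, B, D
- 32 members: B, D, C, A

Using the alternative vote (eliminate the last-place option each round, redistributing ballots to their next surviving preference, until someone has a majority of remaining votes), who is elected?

D

Round 1: B 51, D 47, A 20, C 35. Eliminate A.
Round 2: B 51, D 57, C 45. Eliminate C.
Round 3: B 61, D 92. D has a majority.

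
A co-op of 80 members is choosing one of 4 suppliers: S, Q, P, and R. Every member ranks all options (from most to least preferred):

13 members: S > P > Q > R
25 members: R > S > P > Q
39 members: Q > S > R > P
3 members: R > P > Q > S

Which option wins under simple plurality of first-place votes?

Q

First-place votes: S 13, Q 39, P 0, R 28.
Q has the most first-place votes.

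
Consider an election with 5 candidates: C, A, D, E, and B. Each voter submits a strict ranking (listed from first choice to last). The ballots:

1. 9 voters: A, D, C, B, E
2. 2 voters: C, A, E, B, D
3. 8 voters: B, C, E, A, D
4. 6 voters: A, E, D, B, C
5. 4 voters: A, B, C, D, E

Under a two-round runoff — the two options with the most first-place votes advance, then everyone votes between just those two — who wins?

A

Round 1 first-place votes: C 2, A 19, D 0, E 0, B 8.
A and B advance.
Runoff: A is preferred to B by 21 voters; B by 8.
A wins the runoff.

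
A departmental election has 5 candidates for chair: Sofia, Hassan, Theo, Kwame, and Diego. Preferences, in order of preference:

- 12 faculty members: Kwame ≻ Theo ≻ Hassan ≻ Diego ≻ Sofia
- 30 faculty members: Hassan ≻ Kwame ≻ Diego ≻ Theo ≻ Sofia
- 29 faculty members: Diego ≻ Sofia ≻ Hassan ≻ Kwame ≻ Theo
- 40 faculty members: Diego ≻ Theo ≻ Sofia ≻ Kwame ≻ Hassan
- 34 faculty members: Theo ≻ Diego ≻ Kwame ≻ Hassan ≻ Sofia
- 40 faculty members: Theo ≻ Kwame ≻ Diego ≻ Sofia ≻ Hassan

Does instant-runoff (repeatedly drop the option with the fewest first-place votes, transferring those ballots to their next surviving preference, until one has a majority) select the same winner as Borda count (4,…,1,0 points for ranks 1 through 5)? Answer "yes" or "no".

yes

Instant-runoff — R1 Sofia 0, Hassan 30, Theo 74, Kwame 12, Diego 69 (Sofia out); R2 Hassan 30, Theo 74, Kwame 12, Diego 69 (Kwame out); R3 Hassan 30, Theo 86, Diego 69 (Hassan out); R4 Theo 86, Diego 99 (Diego winner). Winner: Diego.
Borda — scores: Sofia 207, Hassan 236, Theo 482, Kwame 395, Diego 530. Winner: Diego.
The two methods agree.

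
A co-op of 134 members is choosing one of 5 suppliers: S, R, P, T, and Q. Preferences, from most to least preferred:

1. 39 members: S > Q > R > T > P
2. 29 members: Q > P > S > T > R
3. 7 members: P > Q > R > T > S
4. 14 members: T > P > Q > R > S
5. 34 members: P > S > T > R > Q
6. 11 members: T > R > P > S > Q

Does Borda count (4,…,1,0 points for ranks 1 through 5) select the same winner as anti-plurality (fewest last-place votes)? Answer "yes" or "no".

Borda — scores: S 327, R 173, P 315, T 243, Q 282. Winner: S.
Anti-plurality — last-place votes: S 21, R 29, P 39, T 0, Q 45. Winner: T.
The two methods disagree.

no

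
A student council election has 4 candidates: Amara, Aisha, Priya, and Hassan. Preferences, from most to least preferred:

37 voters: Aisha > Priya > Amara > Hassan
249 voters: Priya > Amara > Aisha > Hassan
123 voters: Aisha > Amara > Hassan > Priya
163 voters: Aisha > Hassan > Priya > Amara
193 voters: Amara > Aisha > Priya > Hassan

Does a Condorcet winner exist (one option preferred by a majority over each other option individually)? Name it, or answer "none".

none

Checking pairwise contests:
Priya beats Amara 449–316.
Amara beats Aisha 442–323.
Aisha beats Priya 516–249.
Amara beats Hassan 602–163.
Every option loses at least one head-to-head, so there is no Condorcet winner.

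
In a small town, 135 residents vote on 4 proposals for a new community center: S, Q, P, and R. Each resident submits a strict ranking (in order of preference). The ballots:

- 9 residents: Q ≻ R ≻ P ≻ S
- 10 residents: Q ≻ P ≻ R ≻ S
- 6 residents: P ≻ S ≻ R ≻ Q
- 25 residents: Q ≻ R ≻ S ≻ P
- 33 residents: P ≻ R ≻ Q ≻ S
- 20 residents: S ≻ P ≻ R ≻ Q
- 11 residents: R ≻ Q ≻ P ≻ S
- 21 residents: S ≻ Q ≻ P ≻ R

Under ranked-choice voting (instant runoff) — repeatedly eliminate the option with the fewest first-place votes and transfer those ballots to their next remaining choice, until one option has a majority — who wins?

Round 1: S 41, Q 44, P 39, R 11. Eliminate R.
Round 2: S 41, Q 55, P 39. Eliminate P.
Round 3: S 47, Q 88. Q has a majority.

Q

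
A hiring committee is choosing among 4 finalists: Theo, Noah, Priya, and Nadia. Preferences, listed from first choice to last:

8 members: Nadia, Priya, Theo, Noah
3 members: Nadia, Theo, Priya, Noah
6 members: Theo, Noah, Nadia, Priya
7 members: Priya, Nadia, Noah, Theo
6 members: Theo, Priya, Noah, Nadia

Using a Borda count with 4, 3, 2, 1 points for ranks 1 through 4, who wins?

Nadia

Theo: 8·2 + 3·3 + 6·4 + 7·1 + 6·4 = 80
Noah: 8·1 + 3·1 + 6·3 + 7·2 + 6·2 = 55
Priya: 8·3 + 3·2 + 6·1 + 7·4 + 6·3 = 82
Nadia: 8·4 + 3·4 + 6·2 + 7·3 + 6·1 = 83
Nadia has the highest Borda score (83).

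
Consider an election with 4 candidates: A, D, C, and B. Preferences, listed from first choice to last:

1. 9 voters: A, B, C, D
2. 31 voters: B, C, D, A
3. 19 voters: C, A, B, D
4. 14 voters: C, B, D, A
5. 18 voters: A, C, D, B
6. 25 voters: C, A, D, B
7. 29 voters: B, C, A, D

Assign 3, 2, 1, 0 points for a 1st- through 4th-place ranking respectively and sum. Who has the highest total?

C

A: 9·3 + 31·0 + 19·2 + 14·0 + 18·3 + 25·2 + 29·1 = 198
D: 9·0 + 31·1 + 19·0 + 14·1 + 18·1 + 25·1 + 29·0 = 88
C: 9·1 + 31·2 + 19·3 + 14·3 + 18·2 + 25·3 + 29·2 = 339
B: 9·2 + 31·3 + 19·1 + 14·2 + 18·0 + 25·0 + 29·3 = 245
C has the highest Borda score (339).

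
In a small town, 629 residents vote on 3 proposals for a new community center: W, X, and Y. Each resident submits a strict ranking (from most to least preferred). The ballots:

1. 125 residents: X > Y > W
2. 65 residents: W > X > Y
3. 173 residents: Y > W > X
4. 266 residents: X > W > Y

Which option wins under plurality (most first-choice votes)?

First-place votes: W 65, X 391, Y 173.
X has the most first-place votes.

X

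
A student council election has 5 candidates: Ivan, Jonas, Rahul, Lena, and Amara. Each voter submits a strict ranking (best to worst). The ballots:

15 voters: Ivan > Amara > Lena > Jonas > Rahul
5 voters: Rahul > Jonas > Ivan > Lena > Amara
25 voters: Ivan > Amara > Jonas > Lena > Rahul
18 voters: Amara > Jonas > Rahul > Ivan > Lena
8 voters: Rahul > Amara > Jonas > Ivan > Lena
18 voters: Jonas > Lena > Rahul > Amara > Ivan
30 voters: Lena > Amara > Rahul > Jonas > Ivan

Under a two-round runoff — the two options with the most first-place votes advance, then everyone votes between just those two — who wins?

Round 1 first-place votes: Ivan 40, Jonas 18, Rahul 13, Lena 30, Amara 18.
Ivan and Lena advance.
Runoff: Ivan is preferred to Lena by 71 voters; Lena by 48.
Ivan wins the runoff.

Ivan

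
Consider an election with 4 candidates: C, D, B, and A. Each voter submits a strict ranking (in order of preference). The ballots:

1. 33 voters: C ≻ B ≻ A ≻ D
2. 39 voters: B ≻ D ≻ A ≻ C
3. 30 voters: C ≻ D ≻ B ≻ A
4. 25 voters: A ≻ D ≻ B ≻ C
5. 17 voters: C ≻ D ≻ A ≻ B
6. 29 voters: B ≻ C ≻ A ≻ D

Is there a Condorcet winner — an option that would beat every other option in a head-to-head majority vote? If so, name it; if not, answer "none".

B vs C: 93–80 for B.
B vs D: 101–72 for B.
B vs A: 131–42 for B.
B beats every other option head-to-head.

B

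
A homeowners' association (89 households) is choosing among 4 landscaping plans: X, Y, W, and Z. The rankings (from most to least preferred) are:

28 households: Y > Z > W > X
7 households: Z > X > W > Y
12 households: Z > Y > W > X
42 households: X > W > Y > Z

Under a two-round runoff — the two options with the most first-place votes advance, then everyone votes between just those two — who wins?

Round 1 first-place votes: X 42, Y 28, W 0, Z 19.
X and Y advance.
Runoff: X is preferred to Y by 49 voters; Y by 40.
X wins the runoff.

X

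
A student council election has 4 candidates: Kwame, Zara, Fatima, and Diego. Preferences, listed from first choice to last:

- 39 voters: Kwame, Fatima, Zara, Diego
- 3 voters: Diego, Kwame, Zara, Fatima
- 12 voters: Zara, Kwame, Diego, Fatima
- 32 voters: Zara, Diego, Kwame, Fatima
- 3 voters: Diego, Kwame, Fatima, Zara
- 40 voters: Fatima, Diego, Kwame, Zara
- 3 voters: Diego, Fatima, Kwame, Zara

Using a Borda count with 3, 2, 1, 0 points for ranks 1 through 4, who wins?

Kwame: 39·3 + 3·2 + 12·2 + 32·1 + 3·2 + 40·1 + 3·1 = 228
Zara: 39·1 + 3·1 + 12·3 + 32·3 + 3·0 + 40·0 + 3·0 = 174
Fatima: 39·2 + 3·0 + 12·0 + 32·0 + 3·1 + 40·3 + 3·2 = 207
Diego: 39·0 + 3·3 + 12·1 + 32·2 + 3·3 + 40·2 + 3·3 = 183
Kwame has the highest Borda score (228).

Kwame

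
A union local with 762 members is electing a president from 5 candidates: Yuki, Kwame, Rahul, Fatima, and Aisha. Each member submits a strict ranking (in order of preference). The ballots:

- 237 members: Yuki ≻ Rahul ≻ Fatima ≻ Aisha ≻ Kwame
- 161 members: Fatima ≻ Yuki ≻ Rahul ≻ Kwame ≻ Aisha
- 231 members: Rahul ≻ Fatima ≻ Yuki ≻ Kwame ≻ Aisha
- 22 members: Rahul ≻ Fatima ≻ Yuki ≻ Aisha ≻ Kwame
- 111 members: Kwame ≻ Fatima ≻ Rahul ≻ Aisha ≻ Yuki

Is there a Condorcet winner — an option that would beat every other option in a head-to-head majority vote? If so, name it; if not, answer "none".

none

Checking pairwise contests:
Fatima beats Yuki 525–237.
Yuki beats Kwame 651–111.
Yuki beats Rahul 398–364.
Rahul beats Fatima 490–272.
Yuki beats Aisha 651–111.
Every option loses at least one head-to-head, so there is no Condorcet winner.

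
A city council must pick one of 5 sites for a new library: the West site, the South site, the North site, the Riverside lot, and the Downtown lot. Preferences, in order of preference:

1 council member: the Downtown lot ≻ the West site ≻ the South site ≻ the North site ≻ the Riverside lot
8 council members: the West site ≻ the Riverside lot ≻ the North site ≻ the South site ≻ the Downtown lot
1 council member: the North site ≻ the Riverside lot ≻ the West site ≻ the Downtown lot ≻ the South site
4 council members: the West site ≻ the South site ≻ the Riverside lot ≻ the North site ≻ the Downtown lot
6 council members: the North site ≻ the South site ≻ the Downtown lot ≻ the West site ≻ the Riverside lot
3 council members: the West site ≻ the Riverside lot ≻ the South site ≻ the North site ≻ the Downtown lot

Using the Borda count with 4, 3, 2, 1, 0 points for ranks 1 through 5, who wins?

the West site: 1·3 + 8·4 + 1·2 + 4·4 + 6·1 + 3·4 = 71
the South site: 1·2 + 8·1 + 1·0 + 4·3 + 6·3 + 3·2 = 46
the North site: 1·1 + 8·2 + 1·4 + 4·1 + 6·4 + 3·1 = 52
the Riverside lot: 1·0 + 8·3 + 1·3 + 4·2 + 6·0 + 3·3 = 44
the Downtown lot: 1·4 + 8·0 + 1·1 + 4·0 + 6·2 + 3·0 = 17
the West site has the highest Borda score (71).

the West site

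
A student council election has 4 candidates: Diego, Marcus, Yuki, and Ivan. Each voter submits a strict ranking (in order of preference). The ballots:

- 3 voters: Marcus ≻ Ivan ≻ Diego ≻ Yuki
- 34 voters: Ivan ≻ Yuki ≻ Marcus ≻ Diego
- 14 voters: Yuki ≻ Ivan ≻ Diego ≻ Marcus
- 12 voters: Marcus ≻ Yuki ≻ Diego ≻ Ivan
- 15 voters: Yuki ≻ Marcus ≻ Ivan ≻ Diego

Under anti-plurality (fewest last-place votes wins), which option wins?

Last-place votes: Diego 49, Marcus 14, Yuki 3, Ivan 12.
Yuki is ranked last by the fewest voters, so Yuki wins.

Yuki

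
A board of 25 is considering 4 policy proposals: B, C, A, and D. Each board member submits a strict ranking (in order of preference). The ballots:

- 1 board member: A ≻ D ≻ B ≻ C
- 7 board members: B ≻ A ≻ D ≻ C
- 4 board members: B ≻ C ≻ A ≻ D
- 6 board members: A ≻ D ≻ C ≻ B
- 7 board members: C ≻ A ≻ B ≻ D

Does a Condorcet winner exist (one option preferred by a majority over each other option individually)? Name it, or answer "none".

A vs B: 14–11 for A.
A vs C: 14–11 for A.
A vs D: 25–0 for A.
A beats every other option head-to-head.

A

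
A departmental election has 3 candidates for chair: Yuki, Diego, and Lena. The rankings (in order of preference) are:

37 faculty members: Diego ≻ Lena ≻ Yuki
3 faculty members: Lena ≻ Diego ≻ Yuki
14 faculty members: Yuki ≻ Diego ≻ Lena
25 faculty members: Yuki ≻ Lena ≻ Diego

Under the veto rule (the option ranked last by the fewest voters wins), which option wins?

Lena

Last-place votes: Yuki 40, Diego 25, Lena 14.
Lena is ranked last by the fewest voters, so Lena wins.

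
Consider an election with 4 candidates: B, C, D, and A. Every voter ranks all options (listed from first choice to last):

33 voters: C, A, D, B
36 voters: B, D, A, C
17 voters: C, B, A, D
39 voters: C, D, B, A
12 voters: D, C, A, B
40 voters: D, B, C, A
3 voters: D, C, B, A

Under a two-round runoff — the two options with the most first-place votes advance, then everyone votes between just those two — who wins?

Round 1 first-place votes: B 36, C 89, D 55, A 0.
C and D advance.
Runoff: C is preferred to D by 89 voters; D by 91.
D wins the runoff.

D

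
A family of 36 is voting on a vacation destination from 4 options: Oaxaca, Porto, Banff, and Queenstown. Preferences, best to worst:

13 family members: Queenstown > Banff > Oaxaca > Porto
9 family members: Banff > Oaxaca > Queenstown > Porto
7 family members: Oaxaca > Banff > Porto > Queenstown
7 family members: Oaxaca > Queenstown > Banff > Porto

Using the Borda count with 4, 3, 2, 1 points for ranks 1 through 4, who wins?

Banff

Oaxaca: 13·2 + 9·3 + 7·4 + 7·4 = 109
Porto: 13·1 + 9·1 + 7·2 + 7·1 = 43
Banff: 13·3 + 9·4 + 7·3 + 7·2 = 110
Queenstown: 13·4 + 9·2 + 7·1 + 7·3 = 98
Banff has the highest Borda score (110).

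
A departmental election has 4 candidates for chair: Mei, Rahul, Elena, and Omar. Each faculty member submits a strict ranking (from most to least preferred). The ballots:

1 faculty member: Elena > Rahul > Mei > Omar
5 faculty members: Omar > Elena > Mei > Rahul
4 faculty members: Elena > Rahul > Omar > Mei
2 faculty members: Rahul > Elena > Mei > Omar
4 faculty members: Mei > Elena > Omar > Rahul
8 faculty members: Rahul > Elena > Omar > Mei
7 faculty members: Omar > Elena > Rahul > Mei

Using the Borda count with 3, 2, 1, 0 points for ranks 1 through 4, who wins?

Mei: 1·1 + 5·1 + 4·0 + 2·1 + 4·3 + 8·0 + 7·0 = 20
Rahul: 1·2 + 5·0 + 4·2 + 2·3 + 4·0 + 8·3 + 7·1 = 47
Elena: 1·3 + 5·2 + 4·3 + 2·2 + 4·2 + 8·2 + 7·2 = 67
Omar: 1·0 + 5·3 + 4·1 + 2·0 + 4·1 + 8·1 + 7·3 = 52
Elena has the highest Borda score (67).

Elena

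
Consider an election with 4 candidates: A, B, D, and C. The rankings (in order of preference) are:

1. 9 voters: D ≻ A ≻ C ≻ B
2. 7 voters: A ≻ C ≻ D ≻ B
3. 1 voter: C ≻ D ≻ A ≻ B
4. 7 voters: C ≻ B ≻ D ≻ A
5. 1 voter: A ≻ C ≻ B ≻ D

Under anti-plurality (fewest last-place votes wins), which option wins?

Last-place votes: A 7, B 17, D 1, C 0.
C is ranked last by the fewest voters, so C wins.

C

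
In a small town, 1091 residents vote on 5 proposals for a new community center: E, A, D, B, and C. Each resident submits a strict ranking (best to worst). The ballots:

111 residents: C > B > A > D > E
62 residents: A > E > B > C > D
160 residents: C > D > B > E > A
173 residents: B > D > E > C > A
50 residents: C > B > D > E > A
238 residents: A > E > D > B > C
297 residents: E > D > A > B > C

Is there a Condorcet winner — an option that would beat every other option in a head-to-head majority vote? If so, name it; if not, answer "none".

E

E vs A: 680–411 for E.
E vs D: 597–494 for E.
E vs B: 597–494 for E.
E vs C: 770–321 for E.
E beats every other option head-to-head.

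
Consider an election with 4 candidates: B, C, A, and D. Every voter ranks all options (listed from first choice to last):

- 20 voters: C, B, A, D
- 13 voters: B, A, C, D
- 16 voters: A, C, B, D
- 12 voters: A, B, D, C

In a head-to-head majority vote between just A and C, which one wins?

Voters preferring A to C: 41; preferring C to A: 20.
A wins the head-to-head.

A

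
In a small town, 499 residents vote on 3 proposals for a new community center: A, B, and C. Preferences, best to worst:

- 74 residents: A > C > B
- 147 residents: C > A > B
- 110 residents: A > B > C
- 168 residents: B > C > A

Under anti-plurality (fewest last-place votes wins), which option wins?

Last-place votes: A 168, B 221, C 110.
C is ranked last by the fewest voters, so C wins.

C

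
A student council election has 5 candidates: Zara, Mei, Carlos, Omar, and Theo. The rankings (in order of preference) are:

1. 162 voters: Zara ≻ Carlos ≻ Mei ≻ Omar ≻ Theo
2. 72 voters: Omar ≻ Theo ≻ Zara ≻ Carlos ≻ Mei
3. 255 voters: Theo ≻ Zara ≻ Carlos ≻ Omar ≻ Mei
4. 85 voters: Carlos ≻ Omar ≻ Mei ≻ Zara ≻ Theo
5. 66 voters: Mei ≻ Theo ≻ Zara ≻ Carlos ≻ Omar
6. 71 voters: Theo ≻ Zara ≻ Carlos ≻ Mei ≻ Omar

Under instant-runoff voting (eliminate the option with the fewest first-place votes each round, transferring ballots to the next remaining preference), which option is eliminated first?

Mei

Round 1: Zara 162, Mei 66, Carlos 85, Omar 72, Theo 326. Eliminate Mei.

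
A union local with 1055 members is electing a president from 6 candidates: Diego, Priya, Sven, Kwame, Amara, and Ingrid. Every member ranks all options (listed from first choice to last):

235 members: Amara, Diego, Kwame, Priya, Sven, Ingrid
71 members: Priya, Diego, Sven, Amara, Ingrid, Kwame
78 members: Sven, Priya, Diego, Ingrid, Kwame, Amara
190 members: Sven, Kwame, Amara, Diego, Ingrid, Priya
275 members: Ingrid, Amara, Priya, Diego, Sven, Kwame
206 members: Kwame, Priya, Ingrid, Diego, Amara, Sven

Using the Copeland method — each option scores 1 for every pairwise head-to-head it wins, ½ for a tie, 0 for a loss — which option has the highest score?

Amara

Diego: beats Sven, Kwame, and Ingrid; loses to Priya and Amara → score 3.
Priya: beats Diego, Sven, and Ingrid; loses to Kwame and Amara → score 3.
Sven: beats Kwame and Ingrid; loses to Diego, Priya, and Amara → score 2.
Kwame: beats Priya and Ingrid; loses to Diego, Sven, and Amara → score 2.
Amara: beats Diego, Priya, Sven, and Kwame; loses to Ingrid → score 4.
Ingrid: beats Amara; loses to Diego, Priya, Sven, and Kwame → score 1.
Amara has the best pairwise record.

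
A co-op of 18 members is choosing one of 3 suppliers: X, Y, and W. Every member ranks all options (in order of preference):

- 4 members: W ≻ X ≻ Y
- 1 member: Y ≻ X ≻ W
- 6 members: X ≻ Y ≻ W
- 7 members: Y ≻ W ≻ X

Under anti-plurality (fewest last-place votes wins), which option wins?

Y

Last-place votes: X 7, Y 4, W 7.
Y is ranked last by the fewest voters, so Y wins.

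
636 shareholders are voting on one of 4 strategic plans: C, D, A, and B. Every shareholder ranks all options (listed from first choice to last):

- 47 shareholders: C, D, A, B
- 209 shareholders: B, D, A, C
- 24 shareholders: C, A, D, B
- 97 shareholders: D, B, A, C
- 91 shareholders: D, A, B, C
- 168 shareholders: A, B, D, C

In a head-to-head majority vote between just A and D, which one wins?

Voters preferring A to D: 192; preferring D to A: 444.
D wins the head-to-head.

D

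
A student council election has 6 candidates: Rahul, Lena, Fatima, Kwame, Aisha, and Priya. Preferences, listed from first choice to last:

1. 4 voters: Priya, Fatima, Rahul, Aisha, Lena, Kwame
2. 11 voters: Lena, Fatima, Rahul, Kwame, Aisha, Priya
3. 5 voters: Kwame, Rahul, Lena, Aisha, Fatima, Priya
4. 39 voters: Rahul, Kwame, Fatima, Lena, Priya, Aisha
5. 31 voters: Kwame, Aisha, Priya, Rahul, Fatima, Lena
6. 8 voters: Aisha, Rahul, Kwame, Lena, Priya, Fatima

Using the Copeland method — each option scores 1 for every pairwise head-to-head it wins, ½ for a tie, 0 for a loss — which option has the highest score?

Rahul: beats Lena, Fatima, Kwame, Aisha, and Priya → score 5.
Lena: beats Aisha and Priya; loses to Rahul, Fatima, and Kwame → score 2.
Fatima: beats Lena, Aisha, and Priya; loses to Rahul and Kwame → score 3.
Kwame: beats Lena, Fatima, Aisha, and Priya; loses to Rahul → score 4.
Aisha: beats Priya; loses to Rahul, Lena, Fatima, and Kwame → score 1.
Priya: loses to Rahul, Lena, Fatima, Kwame, and Aisha → score 0.
Rahul has the best pairwise record.

Rahul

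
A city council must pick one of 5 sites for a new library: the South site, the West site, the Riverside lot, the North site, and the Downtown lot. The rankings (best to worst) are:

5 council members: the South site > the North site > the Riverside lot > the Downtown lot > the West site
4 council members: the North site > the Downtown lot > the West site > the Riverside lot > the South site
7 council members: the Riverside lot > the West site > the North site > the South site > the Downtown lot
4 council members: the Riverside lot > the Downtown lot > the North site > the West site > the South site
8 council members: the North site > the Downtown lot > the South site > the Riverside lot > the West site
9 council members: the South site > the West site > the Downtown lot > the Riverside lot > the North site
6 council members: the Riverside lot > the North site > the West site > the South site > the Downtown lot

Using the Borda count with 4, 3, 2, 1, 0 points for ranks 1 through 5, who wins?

the North site

the South site: 5·4 + 4·0 + 7·1 + 4·0 + 8·2 + 9·4 + 6·1 = 85
the West site: 5·0 + 4·2 + 7·3 + 4·1 + 8·0 + 9·3 + 6·2 = 72
the Riverside lot: 5·2 + 4·1 + 7·4 + 4·4 + 8·1 + 9·1 + 6·4 = 99
the North site: 5·3 + 4·4 + 7·2 + 4·2 + 8·4 + 9·0 + 6·3 = 103
the Downtown lot: 5·1 + 4·3 + 7·0 + 4·3 + 8·3 + 9·2 + 6·0 = 71
the North site has the highest Borda score (103).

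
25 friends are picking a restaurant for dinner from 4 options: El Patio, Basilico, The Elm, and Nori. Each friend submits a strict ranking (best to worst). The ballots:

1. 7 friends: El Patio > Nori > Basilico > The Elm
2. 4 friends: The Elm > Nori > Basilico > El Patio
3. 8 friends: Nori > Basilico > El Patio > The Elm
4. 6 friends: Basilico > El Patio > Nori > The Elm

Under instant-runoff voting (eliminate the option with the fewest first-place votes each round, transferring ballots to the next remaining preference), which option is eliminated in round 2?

Round 1: El Patio 7, Basilico 6, The Elm 4, Nori 8. Eliminate The Elm.
Round 2: El Patio 7, Basilico 6, Nori 12. Eliminate Basilico.

Basilico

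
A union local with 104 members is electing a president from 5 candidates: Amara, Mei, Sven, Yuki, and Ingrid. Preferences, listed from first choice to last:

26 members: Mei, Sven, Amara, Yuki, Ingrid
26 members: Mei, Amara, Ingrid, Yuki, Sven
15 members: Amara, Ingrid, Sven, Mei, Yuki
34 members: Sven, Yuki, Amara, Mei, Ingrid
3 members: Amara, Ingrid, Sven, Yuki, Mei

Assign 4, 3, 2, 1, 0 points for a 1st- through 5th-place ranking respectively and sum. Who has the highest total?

Amara: 26·2 + 26·3 + 15·4 + 34·2 + 3·4 = 270
Mei: 26·4 + 26·4 + 15·1 + 34·1 + 3·0 = 257
Sven: 26·3 + 26·0 + 15·2 + 34·4 + 3·2 = 250
Yuki: 26·1 + 26·1 + 15·0 + 34·3 + 3·1 = 157
Ingrid: 26·0 + 26·2 + 15·3 + 34·0 + 3·3 = 106
Amara has the highest Borda score (270).

Amara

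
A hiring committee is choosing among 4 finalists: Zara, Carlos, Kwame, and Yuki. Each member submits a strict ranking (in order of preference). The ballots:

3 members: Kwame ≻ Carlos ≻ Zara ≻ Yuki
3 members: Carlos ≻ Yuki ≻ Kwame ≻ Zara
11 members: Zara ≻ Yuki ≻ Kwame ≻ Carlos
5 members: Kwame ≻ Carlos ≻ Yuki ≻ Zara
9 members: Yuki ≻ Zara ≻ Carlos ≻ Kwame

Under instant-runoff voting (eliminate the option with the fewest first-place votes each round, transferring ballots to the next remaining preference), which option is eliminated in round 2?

Round 1: Zara 11, Carlos 3, Kwame 8, Yuki 9. Eliminate Carlos.
Round 2: Zara 11, Kwame 8, Yuki 12. Eliminate Kwame.

Kwame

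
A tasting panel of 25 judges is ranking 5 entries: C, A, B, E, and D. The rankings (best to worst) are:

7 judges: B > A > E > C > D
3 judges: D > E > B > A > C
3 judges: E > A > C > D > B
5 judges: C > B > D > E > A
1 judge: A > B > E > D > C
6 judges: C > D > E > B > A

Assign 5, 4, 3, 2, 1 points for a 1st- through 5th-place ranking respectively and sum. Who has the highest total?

C: 7·2 + 3·1 + 3·3 + 5·5 + 1·1 + 6·5 = 82
A: 7·4 + 3·2 + 3·4 + 5·1 + 1·5 + 6·1 = 62
B: 7·5 + 3·3 + 3·1 + 5·4 + 1·4 + 6·2 = 83
E: 7·3 + 3·4 + 3·5 + 5·2 + 1·3 + 6·3 = 79
D: 7·1 + 3·5 + 3·2 + 5·3 + 1·2 + 6·4 = 69
B has the highest Borda score (83).

B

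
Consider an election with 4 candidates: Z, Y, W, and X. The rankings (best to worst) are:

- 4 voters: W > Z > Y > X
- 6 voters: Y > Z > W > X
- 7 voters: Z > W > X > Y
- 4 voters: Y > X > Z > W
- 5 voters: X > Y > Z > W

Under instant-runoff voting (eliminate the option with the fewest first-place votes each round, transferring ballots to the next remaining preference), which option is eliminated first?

W

Round 1: Z 7, Y 10, W 4, X 5. Eliminate W.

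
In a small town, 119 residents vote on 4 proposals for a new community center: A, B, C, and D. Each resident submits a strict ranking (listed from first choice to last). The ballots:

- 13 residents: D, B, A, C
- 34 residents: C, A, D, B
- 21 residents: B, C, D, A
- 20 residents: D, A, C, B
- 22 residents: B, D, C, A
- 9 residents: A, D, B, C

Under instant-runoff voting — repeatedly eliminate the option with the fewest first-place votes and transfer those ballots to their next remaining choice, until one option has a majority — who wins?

D

Round 1: A 9, B 43, C 34, D 33. Eliminate A.
Round 2: B 43, C 34, D 42. Eliminate C.
Round 3: B 43, D 76. D has a majority.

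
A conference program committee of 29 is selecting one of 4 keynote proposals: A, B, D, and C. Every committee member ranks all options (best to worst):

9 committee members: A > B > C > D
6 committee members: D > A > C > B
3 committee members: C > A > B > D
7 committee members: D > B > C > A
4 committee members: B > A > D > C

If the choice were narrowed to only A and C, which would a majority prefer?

A

Voters preferring A to C: 19; preferring C to A: 10.
A wins the head-to-head.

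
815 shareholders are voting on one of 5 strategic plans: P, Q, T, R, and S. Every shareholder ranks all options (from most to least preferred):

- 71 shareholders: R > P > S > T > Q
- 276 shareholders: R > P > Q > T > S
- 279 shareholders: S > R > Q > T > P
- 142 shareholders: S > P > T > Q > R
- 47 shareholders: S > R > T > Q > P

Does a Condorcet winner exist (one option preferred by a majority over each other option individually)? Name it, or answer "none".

S vs P: 468–347 for S.
S vs Q: 539–276 for S.
S vs T: 539–276 for S.
S vs R: 468–347 for S.
S beats every other option head-to-head.

S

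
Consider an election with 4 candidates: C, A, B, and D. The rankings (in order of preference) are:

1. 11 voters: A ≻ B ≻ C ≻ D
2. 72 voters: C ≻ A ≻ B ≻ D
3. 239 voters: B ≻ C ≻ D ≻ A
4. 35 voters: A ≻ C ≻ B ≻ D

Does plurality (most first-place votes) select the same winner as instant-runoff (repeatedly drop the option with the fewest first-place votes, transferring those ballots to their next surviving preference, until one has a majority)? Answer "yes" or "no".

yes

Plurality — first-place votes: C 72, A 46, B 239, D 0. Winner: B.
Instant-runoff — R1 C 72, A 46, B 239, D 0 (B winner). Winner: B.
The two methods agree.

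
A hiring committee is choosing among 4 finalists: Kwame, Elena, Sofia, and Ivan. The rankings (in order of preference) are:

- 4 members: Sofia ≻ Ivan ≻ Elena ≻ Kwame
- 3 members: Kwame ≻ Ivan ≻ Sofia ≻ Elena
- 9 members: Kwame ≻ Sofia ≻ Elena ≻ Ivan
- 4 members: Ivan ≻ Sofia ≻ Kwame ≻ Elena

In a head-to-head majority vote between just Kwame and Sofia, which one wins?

Kwame

Voters preferring Kwame to Sofia: 12; preferring Sofia to Kwame: 8.
Kwame wins the head-to-head.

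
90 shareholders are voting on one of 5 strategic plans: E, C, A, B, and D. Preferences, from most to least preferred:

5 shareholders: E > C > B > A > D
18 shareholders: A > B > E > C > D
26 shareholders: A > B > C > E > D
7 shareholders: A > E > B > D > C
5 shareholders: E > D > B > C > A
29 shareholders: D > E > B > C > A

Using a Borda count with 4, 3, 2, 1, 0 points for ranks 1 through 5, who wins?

B

E: 5·4 + 18·2 + 26·1 + 7·3 + 5·4 + 29·3 = 210
C: 5·3 + 18·1 + 26·2 + 7·0 + 5·1 + 29·1 = 119
A: 5·1 + 18·4 + 26·4 + 7·4 + 5·0 + 29·0 = 209
B: 5·2 + 18·3 + 26·3 + 7·2 + 5·2 + 29·2 = 224
D: 5·0 + 18·0 + 26·0 + 7·1 + 5·3 + 29·4 = 138
B has the highest Borda score (224).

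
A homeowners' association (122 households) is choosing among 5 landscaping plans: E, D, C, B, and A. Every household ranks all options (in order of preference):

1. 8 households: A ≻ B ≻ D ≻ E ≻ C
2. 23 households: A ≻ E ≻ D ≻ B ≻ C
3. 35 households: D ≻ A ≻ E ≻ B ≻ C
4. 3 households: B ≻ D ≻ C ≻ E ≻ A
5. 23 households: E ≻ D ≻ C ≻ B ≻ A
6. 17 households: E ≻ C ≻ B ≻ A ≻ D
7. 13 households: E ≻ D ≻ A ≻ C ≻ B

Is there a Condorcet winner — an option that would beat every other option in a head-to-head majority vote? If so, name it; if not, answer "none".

none

Checking pairwise contests:
A beats E 66–56.
E beats D 76–46.
E beats C 119–3.
E beats B 111–11.
D beats A 74–48.
Every option loses at least one head-to-head, so there is no Condorcet winner.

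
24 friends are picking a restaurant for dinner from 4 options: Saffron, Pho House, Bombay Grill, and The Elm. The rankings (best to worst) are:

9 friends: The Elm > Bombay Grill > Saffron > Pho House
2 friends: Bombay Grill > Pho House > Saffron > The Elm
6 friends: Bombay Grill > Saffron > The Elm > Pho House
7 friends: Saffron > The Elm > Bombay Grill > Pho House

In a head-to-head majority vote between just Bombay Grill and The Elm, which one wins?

The Elm

Voters preferring Bombay Grill to The Elm: 8; preferring The Elm to Bombay Grill: 16.
The Elm wins the head-to-head.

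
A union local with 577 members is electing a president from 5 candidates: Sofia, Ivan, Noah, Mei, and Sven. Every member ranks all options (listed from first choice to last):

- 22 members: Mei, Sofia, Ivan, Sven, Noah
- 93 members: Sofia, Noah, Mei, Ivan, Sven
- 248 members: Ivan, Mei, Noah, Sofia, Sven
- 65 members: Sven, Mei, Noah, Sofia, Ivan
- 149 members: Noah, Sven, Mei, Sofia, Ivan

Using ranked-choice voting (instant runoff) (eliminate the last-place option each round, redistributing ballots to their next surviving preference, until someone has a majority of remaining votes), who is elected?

Round 1: Sofia 93, Ivan 248, Noah 149, Mei 22, Sven 65. Eliminate Mei.
Round 2: Sofia 115, Ivan 248, Noah 149, Sven 65. Eliminate Sven.
Round 3: Sofia 115, Ivan 248, Noah 214. Eliminate Sofia.
Round 4: Ivan 270, Noah 307. Noah has a majority.

Noah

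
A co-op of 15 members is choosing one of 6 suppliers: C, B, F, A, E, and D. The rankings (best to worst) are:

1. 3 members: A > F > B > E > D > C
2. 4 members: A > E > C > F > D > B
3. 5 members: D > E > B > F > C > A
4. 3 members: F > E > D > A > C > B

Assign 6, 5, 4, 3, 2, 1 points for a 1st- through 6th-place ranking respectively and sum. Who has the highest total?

C: 3·1 + 4·4 + 5·2 + 3·2 = 35
B: 3·4 + 4·1 + 5·4 + 3·1 = 39
F: 3·5 + 4·3 + 5·3 + 3·6 = 60
A: 3·6 + 4·6 + 5·1 + 3·3 = 56
E: 3·3 + 4·5 + 5·5 + 3·5 = 69
D: 3·2 + 4·2 + 5·6 + 3·4 = 56
E has the highest Borda score (69).

E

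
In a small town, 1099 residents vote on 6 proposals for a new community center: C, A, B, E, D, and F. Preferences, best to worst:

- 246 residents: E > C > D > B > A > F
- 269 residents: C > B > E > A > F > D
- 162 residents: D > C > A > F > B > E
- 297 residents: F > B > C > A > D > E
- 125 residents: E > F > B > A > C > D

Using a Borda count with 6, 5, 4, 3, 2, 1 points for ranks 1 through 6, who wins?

C

C: 246·5 + 269·6 + 162·5 + 297·4 + 125·2 = 5092
A: 246·2 + 269·3 + 162·4 + 297·3 + 125·3 = 3213
B: 246·3 + 269·5 + 162·2 + 297·5 + 125·4 = 4392
E: 246·6 + 269·4 + 162·1 + 297·1 + 125·6 = 3761
D: 246·4 + 269·1 + 162·6 + 297·2 + 125·1 = 2944
F: 246·1 + 269·2 + 162·3 + 297·6 + 125·5 = 3677
C has the highest Borda score (5092).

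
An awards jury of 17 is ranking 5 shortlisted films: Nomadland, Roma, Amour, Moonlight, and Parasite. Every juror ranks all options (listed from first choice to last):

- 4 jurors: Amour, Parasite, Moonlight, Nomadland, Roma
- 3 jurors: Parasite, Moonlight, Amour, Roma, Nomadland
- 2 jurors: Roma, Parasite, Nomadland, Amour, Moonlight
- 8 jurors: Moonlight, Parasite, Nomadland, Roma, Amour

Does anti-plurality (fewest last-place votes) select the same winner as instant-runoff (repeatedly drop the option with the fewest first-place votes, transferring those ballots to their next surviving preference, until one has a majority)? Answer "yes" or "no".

Anti-plurality — last-place votes: Nomadland 3, Roma 4, Amour 8, Moonlight 2, Parasite 0. Winner: Parasite.
Instant-runoff — R1 Nomadland 0, Roma 2, Amour 4, Moonlight 8, Parasite 3 (Nomadland out); R2 Roma 2, Amour 4, Moonlight 8, Parasite 3 (Roma out); R3 Amour 4, Moonlight 8, Parasite 5 (Amour out); R4 Moonlight 8, Parasite 9 (Parasite winner). Winner: Parasite.
The two methods agree.

yes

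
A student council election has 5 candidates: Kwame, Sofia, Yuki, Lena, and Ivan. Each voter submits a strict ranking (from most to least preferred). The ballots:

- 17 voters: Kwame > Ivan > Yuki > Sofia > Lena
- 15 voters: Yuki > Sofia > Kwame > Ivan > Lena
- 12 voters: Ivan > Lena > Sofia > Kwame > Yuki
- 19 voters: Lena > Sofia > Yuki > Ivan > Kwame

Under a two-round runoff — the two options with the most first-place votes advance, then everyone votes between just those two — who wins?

Kwame

Round 1 first-place votes: Kwame 17, Sofia 0, Yuki 15, Lena 19, Ivan 12.
Lena and Kwame advance.
Runoff: Lena is preferred to Kwame by 31 voters; Kwame by 32.
Kwame wins the runoff.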